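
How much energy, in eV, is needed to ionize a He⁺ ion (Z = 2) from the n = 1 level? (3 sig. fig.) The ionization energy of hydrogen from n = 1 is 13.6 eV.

54.4 eV

E_n = −13.6 Z²/n² = −54.40/n² eV for Z = 2.
E_1 = −54.40/1 = −54.4 eV, so ionization (to E = 0) requires 54.4 eV.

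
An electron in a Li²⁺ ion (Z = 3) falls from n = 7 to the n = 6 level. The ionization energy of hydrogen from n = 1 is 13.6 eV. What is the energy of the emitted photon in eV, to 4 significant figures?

0.9020 eV

The Bohr energies scale as Z², so for Z = 3: E_n = −122.4/n² eV.
E_7 = −122.4/49 = −2.498 eV and E_6 = −122.4/36 = −3.400 eV.
The photon energy is |E_7 − E_6| = 0.9020 eV.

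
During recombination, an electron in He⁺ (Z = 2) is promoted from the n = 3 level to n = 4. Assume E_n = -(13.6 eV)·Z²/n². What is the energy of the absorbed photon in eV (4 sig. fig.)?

The Bohr energies scale as Z², so for Z = 2: E_n = −54.40/n² eV.
E_4 = −54.40/16 = −3.400 eV and E_3 = −54.40/9 = −6.044 eV.
The photon energy is |E_4 − E_3| = 2.644 eV.

2.644 eV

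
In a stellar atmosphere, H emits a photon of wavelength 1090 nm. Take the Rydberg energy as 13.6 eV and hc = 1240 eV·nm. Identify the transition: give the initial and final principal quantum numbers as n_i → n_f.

n_i = 6, n_f = 3

The photon energy is ΔE = hc/λ = 1240 / 1090 = 1.138 eV.
With Z = 1, ΔE = 13.60 × (1/n_f² − 1/n_i²), so 1/n_f² − 1/n_i² = 0.08365.
Trying n_f = 3 gives 1/n_i² = 0.02746, i.e. n_i ≈ 6; this pair matches.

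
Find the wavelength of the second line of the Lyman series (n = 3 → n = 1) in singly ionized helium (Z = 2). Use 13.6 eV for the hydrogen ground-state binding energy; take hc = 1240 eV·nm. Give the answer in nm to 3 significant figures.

The Lyman series terminates on n_f = 1; the second line has n_i = 1+2 = 3.
ΔE = 54.40 × (1/1² − 1/3²) = 48.36 eV.
λ = 1240 / 48.36 = 25.6 nm.

25.6 nm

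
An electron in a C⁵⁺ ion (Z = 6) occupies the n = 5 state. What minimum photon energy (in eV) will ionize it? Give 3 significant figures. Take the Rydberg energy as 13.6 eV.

E_n = −13.6 Z²/n² = −489.6/n² eV for Z = 6.
E_5 = −489.6/25 = −19.6 eV, so ionization (to E = 0) requires 19.6 eV.

19.6 eV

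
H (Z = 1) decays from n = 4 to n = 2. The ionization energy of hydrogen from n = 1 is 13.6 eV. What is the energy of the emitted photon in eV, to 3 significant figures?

2.55 eV

E_4 = −13.60/16 = −0.8500 eV and E_2 = −13.60/4 = −3.400 eV.
The photon energy is |E_4 − E_2| = 2.55 eV.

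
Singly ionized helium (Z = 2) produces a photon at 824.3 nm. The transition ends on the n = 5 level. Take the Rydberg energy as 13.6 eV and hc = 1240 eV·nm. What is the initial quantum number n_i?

The photon energy is ΔE = hc/λ = 1240 / 824.3 = 1.504 eV.
With Z = 2, ΔE = 54.40 × (1/n_f² − 1/n_i²), so 1/n_f² − 1/n_i² = 0.02765.
With n_f = 5: 1/n_i² = 1/25 − 0.02765 = 0.01235, so n_i ≈ 9.00.

n_i = 9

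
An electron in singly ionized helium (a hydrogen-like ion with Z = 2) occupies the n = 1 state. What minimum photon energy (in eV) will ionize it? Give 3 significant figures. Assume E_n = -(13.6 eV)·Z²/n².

E_n = −13.6 Z²/n² = −54.40/n² eV for Z = 2.
E_1 = −54.40/1 = −54.4 eV, so ionization (to E = 0) requires 54.4 eV.

54.4 eV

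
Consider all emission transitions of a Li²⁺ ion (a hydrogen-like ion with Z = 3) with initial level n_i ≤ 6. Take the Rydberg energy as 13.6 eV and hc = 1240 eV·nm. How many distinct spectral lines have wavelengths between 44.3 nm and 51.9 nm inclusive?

Enumerate all n_i → n_f pairs with 1 ≤ n_f < n_i ≤ 6 and compute λ = 1240 / [13.6·9·(1/n_f² − 1/n_i²)].
Lines falling in [44.3, 51.9] nm: 6→2 (45.59 nm), 5→2 (48.24 nm).

2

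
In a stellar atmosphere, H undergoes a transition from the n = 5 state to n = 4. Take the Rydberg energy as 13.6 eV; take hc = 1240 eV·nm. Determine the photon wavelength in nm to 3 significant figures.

4050 nm

ΔE = 13.60 × (1/4² − 1/5²) = 13.60 × 0.02250 = 0.3060 eV.
λ = hc/ΔE = 1240 / 0.3060 = 4050 nm.
This line belongs to the Brackett series.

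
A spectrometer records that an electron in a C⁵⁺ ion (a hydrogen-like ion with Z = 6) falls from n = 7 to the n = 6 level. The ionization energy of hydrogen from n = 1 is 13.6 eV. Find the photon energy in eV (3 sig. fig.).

3.61 eV

The Bohr energies scale as Z², so for Z = 6: E_n = −489.6/n² eV.
E_7 = −489.6/49 = −9.992 eV and E_6 = −489.6/36 = −13.60 eV.
The photon energy is |E_7 − E_6| = 3.61 eV.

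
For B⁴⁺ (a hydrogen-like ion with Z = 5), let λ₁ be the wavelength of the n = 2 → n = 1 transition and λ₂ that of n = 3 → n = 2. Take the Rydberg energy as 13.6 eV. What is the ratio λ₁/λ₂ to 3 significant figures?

λ ∝ 1/ΔE ∝ 1/(1/n_f² − 1/n_i²), and the Z² and hc factors cancel in the ratio.
λ₁/λ₂ = (1/2² − 1/3²)/(1/1² − 1/2²) = 0.1389/0.7500 = 0.185.

0.185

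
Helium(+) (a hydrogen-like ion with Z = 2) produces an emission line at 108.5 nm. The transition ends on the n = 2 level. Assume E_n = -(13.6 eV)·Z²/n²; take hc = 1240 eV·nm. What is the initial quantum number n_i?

The photon energy is ΔE = hc/λ = 1240 / 108.5 = 11.43 eV.
With Z = 2, ΔE = 54.40 × (1/n_f² − 1/n_i²), so 1/n_f² − 1/n_i² = 0.2101.
With n_f = 2: 1/n_i² = 1/4 − 0.2101 = 0.03992, so n_i ≈ 5.01.

n_i = 5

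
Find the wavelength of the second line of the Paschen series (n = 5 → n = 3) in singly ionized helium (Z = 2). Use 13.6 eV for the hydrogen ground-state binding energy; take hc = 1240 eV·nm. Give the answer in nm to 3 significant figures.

321 nm

The Paschen series terminates on n_f = 3; the second line has n_i = 3+2 = 5.
ΔE = 54.40 × (1/3² − 1/5²) = 3.868 eV.
λ = 1240 / 3.868 = 321 nm.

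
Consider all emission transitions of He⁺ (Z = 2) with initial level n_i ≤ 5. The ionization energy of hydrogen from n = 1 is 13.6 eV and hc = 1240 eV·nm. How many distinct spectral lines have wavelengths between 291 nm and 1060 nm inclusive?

Enumerate all n_i → n_f pairs with 1 ≤ n_f < n_i ≤ 5 and compute λ = 1240 / [13.6·4·(1/n_f² − 1/n_i²)].
Lines falling in [291, 1060] nm: 5→3 (320.5 nm), 4→3 (468.9 nm), 5→4 (1013 nm).

3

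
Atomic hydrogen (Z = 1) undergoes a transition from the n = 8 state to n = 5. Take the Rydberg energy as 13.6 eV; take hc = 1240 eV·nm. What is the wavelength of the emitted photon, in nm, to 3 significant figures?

ΔE = 13.60 × (1/5² − 1/8²) = 13.60 × 0.02438 = 0.3315 eV.
λ = hc/ΔE = 1240 / 0.3315 = 3740 nm.
This line belongs to the Pfund series.

3740 nm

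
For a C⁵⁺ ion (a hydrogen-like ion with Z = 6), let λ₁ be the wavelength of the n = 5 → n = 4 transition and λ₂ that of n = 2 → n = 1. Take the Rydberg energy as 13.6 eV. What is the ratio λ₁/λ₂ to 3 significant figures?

λ ∝ 1/ΔE ∝ 1/(1/n_f² − 1/n_i²), and the Z² and hc factors cancel in the ratio.
λ₁/λ₂ = (1/1² − 1/2²)/(1/4² − 1/5²) = 0.7500/0.02250 = 33.3.

33.3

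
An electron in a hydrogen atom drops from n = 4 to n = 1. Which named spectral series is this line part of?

Lyman

The series is set by the lower level: n_f = 1 is the Lyman series.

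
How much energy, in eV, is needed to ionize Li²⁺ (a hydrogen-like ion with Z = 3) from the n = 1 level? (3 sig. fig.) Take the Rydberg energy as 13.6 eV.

E_n = −13.6 Z²/n² = −122.4/n² eV for Z = 3.
E_1 = −122.4/1 = −122 eV, so ionization (to E = 0) requires 122 eV.

122 eV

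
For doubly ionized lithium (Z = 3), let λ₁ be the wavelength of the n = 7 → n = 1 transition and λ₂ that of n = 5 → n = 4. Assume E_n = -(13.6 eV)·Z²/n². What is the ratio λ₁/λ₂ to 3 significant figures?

0.0230

λ ∝ 1/ΔE ∝ 1/(1/n_f² − 1/n_i²), and the Z² and hc factors cancel in the ratio.
λ₁/λ₂ = (1/4² − 1/5²)/(1/1² − 1/7²) = 0.02250/0.9796 = 0.0230.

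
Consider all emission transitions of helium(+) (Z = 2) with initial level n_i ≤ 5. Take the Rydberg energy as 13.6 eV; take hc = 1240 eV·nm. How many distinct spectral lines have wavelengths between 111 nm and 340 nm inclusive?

Enumerate all n_i → n_f pairs with 1 ≤ n_f < n_i ≤ 5 and compute λ = 1240 / [13.6·4·(1/n_f² − 1/n_i²)].
Lines falling in [111, 340] nm: 4→2 (121.6 nm), 3→2 (164.1 nm), 5→3 (320.5 nm).

3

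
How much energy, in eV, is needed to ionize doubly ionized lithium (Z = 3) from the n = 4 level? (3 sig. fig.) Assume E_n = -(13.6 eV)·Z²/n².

7.65 eV

E_n = −13.6 Z²/n² = −122.4/n² eV for Z = 3.
E_4 = −122.4/16 = −7.65 eV, so ionization (to E = 0) requires 7.65 eV.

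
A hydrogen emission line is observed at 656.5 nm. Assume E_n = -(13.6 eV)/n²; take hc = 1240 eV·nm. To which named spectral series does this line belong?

Balmer

ΔE = 1240/656.5 = 1.889 eV.
This matches 13.6 × (1/2² − 1/3²), so n_f = 2: the Balmer series.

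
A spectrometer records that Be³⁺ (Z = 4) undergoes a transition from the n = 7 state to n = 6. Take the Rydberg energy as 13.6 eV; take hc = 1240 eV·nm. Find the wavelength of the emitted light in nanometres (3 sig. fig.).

773 nm

For Z = 4 the level energies scale as Z², so the effective Rydberg energy is 13.6 × 16 = 217.6 eV.
ΔE = 217.6 × (1/6² − 1/7²) = 217.6 × 0.007370 = 1.604 eV.
λ = hc/ΔE = 1240 / 1.604 = 773 nm.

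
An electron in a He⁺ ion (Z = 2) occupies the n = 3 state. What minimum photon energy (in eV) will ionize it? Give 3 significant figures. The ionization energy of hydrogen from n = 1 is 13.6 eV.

6.04 eV

E_n = −13.6 Z²/n² = −54.40/n² eV for Z = 2.
E_3 = −54.40/9 = −6.04 eV, so ionization (to E = 0) requires 6.04 eV.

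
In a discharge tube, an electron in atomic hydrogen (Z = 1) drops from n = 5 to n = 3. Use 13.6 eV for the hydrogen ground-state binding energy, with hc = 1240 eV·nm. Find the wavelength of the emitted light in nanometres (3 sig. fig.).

ΔE = 13.60 × (1/3² − 1/5²) = 13.60 × 0.07111 = 0.9671 eV.
λ = hc/ΔE = 1240 / 0.9671 = 1280 nm.
This line belongs to the Paschen series.

1280 nm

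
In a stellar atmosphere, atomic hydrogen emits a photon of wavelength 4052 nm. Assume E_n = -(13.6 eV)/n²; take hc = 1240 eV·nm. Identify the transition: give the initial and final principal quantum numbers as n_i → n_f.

n_i = 5, n_f = 4

The photon energy is ΔE = hc/λ = 1240 / 4052 = 0.3060 eV.
With Z = 1, ΔE = 13.60 × (1/n_f² − 1/n_i²), so 1/n_f² − 1/n_i² = 0.02250.
Trying n_f = 4 gives 1/n_i² = 0.04000, i.e. n_i ≈ 5; this pair matches.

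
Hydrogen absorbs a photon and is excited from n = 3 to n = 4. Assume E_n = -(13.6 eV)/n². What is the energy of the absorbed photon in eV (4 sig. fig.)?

0.6611 eV

E_4 = −13.60/16 = −0.8500 eV and E_3 = −13.60/9 = −1.511 eV.
The photon energy is |E_4 − E_3| = 0.6611 eV.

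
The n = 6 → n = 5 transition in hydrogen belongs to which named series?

The series is set by the lower level: n_f = 5 is the Pfund series.

Pfund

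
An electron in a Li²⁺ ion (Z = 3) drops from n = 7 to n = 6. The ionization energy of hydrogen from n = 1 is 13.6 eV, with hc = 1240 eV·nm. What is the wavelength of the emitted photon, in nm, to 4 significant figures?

For Z = 3 the level energies scale as Z², so the effective Rydberg energy is 13.6 × 9 = 122.4 eV.
ΔE = 122.4 × (1/6² − 1/7²) = 122.4 × 0.007370 = 0.9020 eV.
λ = hc/ΔE = 1240 / 0.9020 = 1375 nm.

1375 nm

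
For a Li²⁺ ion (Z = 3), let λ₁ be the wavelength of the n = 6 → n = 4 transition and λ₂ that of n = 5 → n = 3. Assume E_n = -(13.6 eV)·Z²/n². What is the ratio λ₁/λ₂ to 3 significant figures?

2.05

λ ∝ 1/ΔE ∝ 1/(1/n_f² − 1/n_i²), and the Z² and hc factors cancel in the ratio.
λ₁/λ₂ = (1/3² − 1/5²)/(1/4² − 1/6²) = 0.07111/0.03472 = 2.05.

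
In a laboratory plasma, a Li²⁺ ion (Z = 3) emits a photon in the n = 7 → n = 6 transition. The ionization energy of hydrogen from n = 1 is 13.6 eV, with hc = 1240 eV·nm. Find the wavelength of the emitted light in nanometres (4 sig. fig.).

For Z = 3 the level energies scale as Z², so the effective Rydberg energy is 13.6 × 9 = 122.4 eV.
ΔE = 122.4 × (1/6² − 1/7²) = 122.4 × 0.007370 = 0.9020 eV.
λ = hc/ΔE = 1240 / 0.9020 = 1375 nm.

1375 nm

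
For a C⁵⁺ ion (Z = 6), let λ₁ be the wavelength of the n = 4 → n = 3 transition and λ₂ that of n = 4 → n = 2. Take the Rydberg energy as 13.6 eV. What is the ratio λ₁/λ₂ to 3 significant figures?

λ ∝ 1/ΔE ∝ 1/(1/n_f² − 1/n_i²), and the Z² and hc factors cancel in the ratio.
λ₁/λ₂ = (1/2² − 1/4²)/(1/3² − 1/4²) = 0.1875/0.04861 = 3.86.

3.86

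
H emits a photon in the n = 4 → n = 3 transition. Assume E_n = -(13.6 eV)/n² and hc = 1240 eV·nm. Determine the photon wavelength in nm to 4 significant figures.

ΔE = 13.60 × (1/3² − 1/4²) = 13.60 × 0.04861 = 0.6611 eV.
λ = hc/ΔE = 1240 / 0.6611 = 1876 nm.

1876 nm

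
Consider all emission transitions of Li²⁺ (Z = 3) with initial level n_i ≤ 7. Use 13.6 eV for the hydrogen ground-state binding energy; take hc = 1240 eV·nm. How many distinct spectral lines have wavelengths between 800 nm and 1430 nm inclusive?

Enumerate all n_i → n_f pairs with 1 ≤ n_f < n_i ≤ 7 and compute λ = 1240 / [13.6·9·(1/n_f² − 1/n_i²)].
Lines falling in [800, 1430] nm: 6→5 (828.9 nm), 7→6 (1375 nm).

2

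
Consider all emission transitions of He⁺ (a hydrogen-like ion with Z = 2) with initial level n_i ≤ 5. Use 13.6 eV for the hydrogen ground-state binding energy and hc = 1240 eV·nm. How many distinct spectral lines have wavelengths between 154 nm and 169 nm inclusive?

1

Enumerate all n_i → n_f pairs with 1 ≤ n_f < n_i ≤ 5 and compute λ = 1240 / [13.6·4·(1/n_f² − 1/n_i²)].
Lines falling in [154, 169] nm: 3→2 (164.1 nm).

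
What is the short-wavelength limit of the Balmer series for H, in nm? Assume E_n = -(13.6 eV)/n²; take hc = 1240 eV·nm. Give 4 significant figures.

The Balmer series has lower level n_f = 2; the series limit corresponds to n_i → ∞.
ΔE_max = 13.6 × 1 / 2² = 3.400 eV.
λ_min = 1240 / 3.400 = 364.7 nm.

364.7 nm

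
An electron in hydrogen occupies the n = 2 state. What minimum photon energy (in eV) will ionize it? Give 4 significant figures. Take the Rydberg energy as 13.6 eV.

E_2 = −13.60/4 = −3.400 eV, so ionization (to E = 0) requires 3.400 eV.

3.400 eV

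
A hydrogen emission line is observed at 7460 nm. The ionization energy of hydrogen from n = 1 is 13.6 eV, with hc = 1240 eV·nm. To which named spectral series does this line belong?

ΔE = 1240/7460 = 0.1662 eV.
This matches 13.6 × (1/5² − 1/6²), so n_f = 5: the Pfund series.

Pfund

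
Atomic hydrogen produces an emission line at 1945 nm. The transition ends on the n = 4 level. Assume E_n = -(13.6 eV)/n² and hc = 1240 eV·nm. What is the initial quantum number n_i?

n_i = 8

The photon energy is ΔE = hc/λ = 1240 / 1945 = 0.6375 eV.
With Z = 1, ΔE = 13.60 × (1/n_f² − 1/n_i²), so 1/n_f² − 1/n_i² = 0.04688.
With n_f = 4: 1/n_i² = 1/16 − 0.04688 = 0.01562, so n_i ≈ 8.00.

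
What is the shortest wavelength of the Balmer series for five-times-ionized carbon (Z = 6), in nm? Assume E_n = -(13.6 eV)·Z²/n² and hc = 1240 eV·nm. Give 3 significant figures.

The Balmer series has lower level n_f = 2; the series limit corresponds to n_i → ∞.
ΔE_max = 13.6 × 36 / 2² = 122.4 eV.
λ_min = 1240 / 122.4 = 10.1 nm.

10.1 nm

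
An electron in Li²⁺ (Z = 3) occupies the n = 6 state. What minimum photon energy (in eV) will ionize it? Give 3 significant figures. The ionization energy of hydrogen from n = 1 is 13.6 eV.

3.40 eV

E_n = −13.6 Z²/n² = −122.4/n² eV for Z = 3.
E_6 = −122.4/36 = −3.40 eV, so ionization (to E = 0) requires 3.40 eV.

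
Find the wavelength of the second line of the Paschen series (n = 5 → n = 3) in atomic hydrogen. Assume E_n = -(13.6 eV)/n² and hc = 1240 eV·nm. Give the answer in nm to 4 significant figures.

The Paschen series terminates on n_f = 3; the second line has n_i = 3+2 = 5.
ΔE = 13.60 × (1/3² − 1/5²) = 0.9671 eV.
λ = 1240 / 0.9671 = 1282 nm.

1282 nm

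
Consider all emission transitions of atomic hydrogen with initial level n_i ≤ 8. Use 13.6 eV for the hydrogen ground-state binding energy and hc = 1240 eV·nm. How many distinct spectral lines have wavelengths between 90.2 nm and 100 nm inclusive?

5

Enumerate all n_i → n_f pairs with 1 ≤ n_f < n_i ≤ 8 and compute λ = 1240 / [13.6·1·(1/n_f² − 1/n_i²)].
Lines falling in [90.2, 100] nm: 8→1 (92.62 nm), 7→1 (93.08 nm), 6→1 (93.78 nm), 5→1 (94.98 nm), 4→1 (97.25 nm).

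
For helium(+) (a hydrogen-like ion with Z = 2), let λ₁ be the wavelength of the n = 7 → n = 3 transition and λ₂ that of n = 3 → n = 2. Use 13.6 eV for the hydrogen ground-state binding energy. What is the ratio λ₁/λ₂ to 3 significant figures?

λ ∝ 1/ΔE ∝ 1/(1/n_f² − 1/n_i²), and the Z² and hc factors cancel in the ratio.
λ₁/λ₂ = (1/2² − 1/3²)/(1/3² − 1/7²) = 0.1389/0.09070 = 1.53.

1.53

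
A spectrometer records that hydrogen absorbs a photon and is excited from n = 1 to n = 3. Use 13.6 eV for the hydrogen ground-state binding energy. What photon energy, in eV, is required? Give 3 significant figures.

E_3 = −13.60/9 = −1.511 eV and E_1 = −13.60/1 = −13.60 eV.
The photon energy is |E_3 − E_1| = 12.1 eV.

12.1 eV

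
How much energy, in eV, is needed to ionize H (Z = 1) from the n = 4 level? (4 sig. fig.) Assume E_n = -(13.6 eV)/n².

E_4 = −13.60/16 = −0.8500 eV, so ionization (to E = 0) requires 0.8500 eV.

0.8500 eV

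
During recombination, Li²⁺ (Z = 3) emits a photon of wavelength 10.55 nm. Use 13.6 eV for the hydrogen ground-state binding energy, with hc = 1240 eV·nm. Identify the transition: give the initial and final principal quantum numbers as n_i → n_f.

The photon energy is ΔE = hc/λ = 1240 / 10.55 = 117.5 eV.
With Z = 3, ΔE = 122.4 × (1/n_f² − 1/n_i²), so 1/n_f² − 1/n_i² = 0.9603.
Trying n_f = 1 gives 1/n_i² = 0.03974, i.e. n_i ≈ 5; this pair matches.

n_i = 5, n_f = 1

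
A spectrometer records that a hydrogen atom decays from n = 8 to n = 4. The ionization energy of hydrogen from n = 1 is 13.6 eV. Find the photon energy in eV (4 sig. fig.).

0.6375 eV

E_8 = −13.60/64 = −0.2125 eV and E_4 = −13.60/16 = −0.8500 eV.
The photon energy is |E_8 − E_4| = 0.6375 eV.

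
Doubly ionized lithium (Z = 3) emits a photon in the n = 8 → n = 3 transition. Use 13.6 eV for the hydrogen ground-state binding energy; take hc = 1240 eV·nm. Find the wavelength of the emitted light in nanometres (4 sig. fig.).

For Z = 3 the level energies scale as Z², so the effective Rydberg energy is 13.6 × 9 = 122.4 eV.
ΔE = 122.4 × (1/3² − 1/8²) = 122.4 × 0.09549 = 11.69 eV.
λ = hc/ΔE = 1240 / 11.69 = 106.1 nm.

106.1 nm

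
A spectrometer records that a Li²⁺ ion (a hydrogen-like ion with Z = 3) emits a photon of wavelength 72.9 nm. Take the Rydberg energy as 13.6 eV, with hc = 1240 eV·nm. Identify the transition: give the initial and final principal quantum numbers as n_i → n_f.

n_i = 3, n_f = 2

The photon energy is ΔE = hc/λ = 1240 / 72.9 = 17.01 eV.
With Z = 3, ΔE = 122.4 × (1/n_f² − 1/n_i²), so 1/n_f² − 1/n_i² = 0.1390.
Trying n_f = 2 gives 1/n_i² = 0.1110, i.e. n_i ≈ 3; this pair matches.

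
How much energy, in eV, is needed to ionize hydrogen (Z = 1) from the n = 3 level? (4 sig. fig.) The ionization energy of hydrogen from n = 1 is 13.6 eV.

E_3 = −13.60/9 = −1.511 eV, so ionization (to E = 0) requires 1.511 eV.

1.511 eV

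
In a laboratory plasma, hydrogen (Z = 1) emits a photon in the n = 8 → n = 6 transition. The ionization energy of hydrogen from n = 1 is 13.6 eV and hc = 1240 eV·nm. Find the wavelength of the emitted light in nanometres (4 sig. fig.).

7503 nm

ΔE = 13.60 × (1/6² − 1/8²) = 13.60 × 0.01215 = 0.1653 eV.
λ = hc/ΔE = 1240 / 0.1653 = 7503 nm.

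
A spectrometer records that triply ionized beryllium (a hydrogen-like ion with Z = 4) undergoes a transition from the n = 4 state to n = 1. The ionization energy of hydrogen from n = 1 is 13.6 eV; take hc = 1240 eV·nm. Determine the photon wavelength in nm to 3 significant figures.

For Z = 4 the level energies scale as Z², so the effective Rydberg energy is 13.6 × 16 = 217.6 eV.
ΔE = 217.6 × (1/1² − 1/4²) = 217.6 × 0.9375 = 204.0 eV.
λ = hc/ΔE = 1240 / 204.0 = 6.08 nm.

6.08 nm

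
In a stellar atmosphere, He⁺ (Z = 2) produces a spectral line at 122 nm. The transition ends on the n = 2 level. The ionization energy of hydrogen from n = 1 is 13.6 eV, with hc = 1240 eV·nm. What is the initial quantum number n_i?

The photon energy is ΔE = hc/λ = 1240 / 122 = 10.16 eV.
With Z = 2, ΔE = 54.40 × (1/n_f² − 1/n_i²), so 1/n_f² − 1/n_i² = 0.1868.
With n_f = 2: 1/n_i² = 1/4 − 0.1868 = 0.06316, so n_i ≈ 3.98.

n_i = 4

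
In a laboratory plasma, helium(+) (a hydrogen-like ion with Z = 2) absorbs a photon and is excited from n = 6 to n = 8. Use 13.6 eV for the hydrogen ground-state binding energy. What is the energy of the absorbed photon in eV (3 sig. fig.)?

The Bohr energies scale as Z², so for Z = 2: E_n = −54.40/n² eV.
E_8 = −54.40/64 = −0.8500 eV and E_6 = −54.40/36 = −1.511 eV.
The photon energy is |E_8 − E_6| = 0.661 eV.

0.661 eV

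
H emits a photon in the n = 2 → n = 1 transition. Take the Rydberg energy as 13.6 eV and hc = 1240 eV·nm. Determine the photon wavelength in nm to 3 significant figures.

122 nm

ΔE = 13.60 × (1/1² − 1/2²) = 13.60 × 0.7500 = 10.20 eV.
λ = hc/ΔE = 1240 / 10.20 = 122 nm.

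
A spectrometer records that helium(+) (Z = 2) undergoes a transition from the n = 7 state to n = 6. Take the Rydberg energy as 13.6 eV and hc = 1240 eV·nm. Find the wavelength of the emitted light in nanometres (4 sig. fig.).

For Z = 2 the level energies scale as Z², so the effective Rydberg energy is 13.6 × 4 = 54.40 eV.
ΔE = 54.40 × (1/6² − 1/7²) = 54.40 × 0.007370 = 0.4009 eV.
λ = hc/ΔE = 1240 / 0.4009 = 3093 nm.

3093 nm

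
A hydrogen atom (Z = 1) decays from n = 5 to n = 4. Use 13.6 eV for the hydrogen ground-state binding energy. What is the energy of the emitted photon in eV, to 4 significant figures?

E_5 = −13.60/25 = −0.5440 eV and E_4 = −13.60/16 = −0.8500 eV.
The photon energy is |E_5 − E_4| = 0.3060 eV.

0.3060 eV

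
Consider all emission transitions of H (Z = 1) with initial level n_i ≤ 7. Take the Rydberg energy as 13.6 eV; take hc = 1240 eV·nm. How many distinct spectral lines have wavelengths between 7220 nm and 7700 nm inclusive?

1

Enumerate all n_i → n_f pairs with 1 ≤ n_f < n_i ≤ 7 and compute λ = 1240 / [13.6·1·(1/n_f² − 1/n_i²)].
Lines falling in [7220, 7700] nm: 6→5 (7460 nm).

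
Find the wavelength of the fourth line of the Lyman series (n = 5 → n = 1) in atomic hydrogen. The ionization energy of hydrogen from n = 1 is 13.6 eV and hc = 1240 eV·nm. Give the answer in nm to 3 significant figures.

The Lyman series terminates on n_f = 1; the fourth line has n_i = 1+4 = 5.
ΔE = 13.60 × (1/1² − 1/5²) = 13.06 eV.
λ = 1240 / 13.06 = 95.0 nm.

95.0 nm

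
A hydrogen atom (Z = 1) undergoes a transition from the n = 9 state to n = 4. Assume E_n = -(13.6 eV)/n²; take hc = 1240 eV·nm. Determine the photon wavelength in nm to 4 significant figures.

ΔE = 13.60 × (1/4² − 1/9²) = 13.60 × 0.05015 = 0.6821 eV.
λ = hc/ΔE = 1240 / 0.6821 = 1818 nm.

1818 nm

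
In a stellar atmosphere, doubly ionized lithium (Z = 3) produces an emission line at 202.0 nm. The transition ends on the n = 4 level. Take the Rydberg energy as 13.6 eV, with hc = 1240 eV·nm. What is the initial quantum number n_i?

The photon energy is ΔE = hc/λ = 1240 / 202.0 = 6.139 eV.
With Z = 3, ΔE = 122.4 × (1/n_f² − 1/n_i²), so 1/n_f² − 1/n_i² = 0.05015.
With n_f = 4: 1/n_i² = 1/16 − 0.05015 = 0.01235, so n_i ≈ 9.00.

n_i = 9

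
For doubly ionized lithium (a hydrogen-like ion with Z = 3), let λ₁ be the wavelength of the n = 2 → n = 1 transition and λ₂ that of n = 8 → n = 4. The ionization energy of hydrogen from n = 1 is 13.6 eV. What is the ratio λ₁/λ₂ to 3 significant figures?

λ ∝ 1/ΔE ∝ 1/(1/n_f² − 1/n_i²), and the Z² and hc factors cancel in the ratio.
λ₁/λ₂ = (1/4² − 1/8²)/(1/1² − 1/2²) = 0.04688/0.7500 = 0.0625.

0.0625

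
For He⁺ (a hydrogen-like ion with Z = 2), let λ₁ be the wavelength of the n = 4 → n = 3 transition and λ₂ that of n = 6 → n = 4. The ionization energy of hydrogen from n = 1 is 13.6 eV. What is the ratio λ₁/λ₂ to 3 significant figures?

λ ∝ 1/ΔE ∝ 1/(1/n_f² − 1/n_i²), and the Z² and hc factors cancel in the ratio.
λ₁/λ₂ = (1/4² − 1/6²)/(1/3² − 1/4²) = 0.03472/0.04861 = 0.714.

0.714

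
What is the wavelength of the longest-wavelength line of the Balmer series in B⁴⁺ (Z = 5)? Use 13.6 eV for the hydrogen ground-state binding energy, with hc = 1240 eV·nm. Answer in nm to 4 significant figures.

The Balmer series terminates on n_f = 2; the first line has n_i = 2+1 = 3.
ΔE = 340.0 × (1/2² − 1/3²) = 47.22 eV.
λ = 1240 / 47.22 = 26.26 nm.

26.26 nm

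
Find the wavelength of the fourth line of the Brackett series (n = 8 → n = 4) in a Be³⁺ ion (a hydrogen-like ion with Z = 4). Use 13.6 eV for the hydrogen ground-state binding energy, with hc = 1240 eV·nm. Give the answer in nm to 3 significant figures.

122 nm

The Brackett series terminates on n_f = 4; the fourth line has n_i = 4+4 = 8.
ΔE = 217.6 × (1/4² − 1/8²) = 10.20 eV.
λ = 1240 / 10.20 = 122 nm.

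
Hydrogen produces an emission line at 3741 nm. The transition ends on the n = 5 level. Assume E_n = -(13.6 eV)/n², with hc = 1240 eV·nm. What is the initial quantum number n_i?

The photon energy is ΔE = hc/λ = 1240 / 3741 = 0.3315 eV.
With Z = 1, ΔE = 13.60 × (1/n_f² − 1/n_i²), so 1/n_f² − 1/n_i² = 0.02437.
With n_f = 5: 1/n_i² = 1/25 − 0.02437 = 0.01563, so n_i ≈ 8.00.

n_i = 8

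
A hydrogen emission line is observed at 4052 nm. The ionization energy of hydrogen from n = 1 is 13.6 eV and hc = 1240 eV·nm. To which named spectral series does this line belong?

Brackett

ΔE = 1240/4052 = 0.3060 eV.
This matches 13.6 × (1/4² − 1/5²), so n_f = 4: the Brackett series.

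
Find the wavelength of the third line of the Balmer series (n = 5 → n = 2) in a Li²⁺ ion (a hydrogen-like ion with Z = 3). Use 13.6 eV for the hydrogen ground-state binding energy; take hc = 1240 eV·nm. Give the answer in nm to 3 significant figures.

The Balmer series terminates on n_f = 2; the third line has n_i = 2+3 = 5.
ΔE = 122.4 × (1/2² − 1/5²) = 25.70 eV.
λ = 1240 / 25.70 = 48.2 nm.

48.2 nm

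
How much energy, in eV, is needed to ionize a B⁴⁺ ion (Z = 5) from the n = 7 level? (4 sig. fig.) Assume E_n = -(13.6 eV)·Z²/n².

6.939 eV

E_n = −13.6 Z²/n² = −340.0/n² eV for Z = 5.
E_7 = −340.0/49 = −6.939 eV, so ionization (to E = 0) requires 6.939 eV.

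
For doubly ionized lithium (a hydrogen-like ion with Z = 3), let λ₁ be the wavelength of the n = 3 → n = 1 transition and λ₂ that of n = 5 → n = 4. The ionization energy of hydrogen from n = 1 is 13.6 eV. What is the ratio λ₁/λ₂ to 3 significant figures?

λ ∝ 1/ΔE ∝ 1/(1/n_f² − 1/n_i²), and the Z² and hc factors cancel in the ratio.
λ₁/λ₂ = (1/4² − 1/5²)/(1/1² − 1/3²) = 0.02250/0.8889 = 0.0253.

0.0253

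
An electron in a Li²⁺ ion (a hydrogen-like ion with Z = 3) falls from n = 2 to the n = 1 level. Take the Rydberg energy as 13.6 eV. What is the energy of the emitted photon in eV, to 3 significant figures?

The Bohr energies scale as Z², so for Z = 3: E_n = −122.4/n² eV.
E_2 = −122.4/4 = −30.60 eV and E_1 = −122.4/1 = −122.4 eV.
The photon energy is |E_2 − E_1| = 91.8 eV.

91.8 eV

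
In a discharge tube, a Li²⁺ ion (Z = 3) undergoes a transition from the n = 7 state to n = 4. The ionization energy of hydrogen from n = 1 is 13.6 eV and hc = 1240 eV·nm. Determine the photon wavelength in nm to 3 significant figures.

For Z = 3 the level energies scale as Z², so the effective Rydberg energy is 13.6 × 9 = 122.4 eV.
ΔE = 122.4 × (1/4² − 1/7²) = 122.4 × 0.04209 = 5.152 eV.
λ = hc/ΔE = 1240 / 5.152 = 241 nm.

241 nm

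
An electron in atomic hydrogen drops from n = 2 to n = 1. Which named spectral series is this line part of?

The series is set by the lower level: n_f = 1 is the Lyman series.

Lyman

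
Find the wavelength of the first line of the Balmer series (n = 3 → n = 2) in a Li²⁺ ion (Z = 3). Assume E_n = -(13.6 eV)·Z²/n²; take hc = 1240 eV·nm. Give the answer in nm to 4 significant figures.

The Balmer series terminates on n_f = 2; the first line has n_i = 2+1 = 3.
ΔE = 122.4 × (1/2² − 1/3²) = 17.00 eV.
λ = 1240 / 17.00 = 72.94 nm.

72.94 nm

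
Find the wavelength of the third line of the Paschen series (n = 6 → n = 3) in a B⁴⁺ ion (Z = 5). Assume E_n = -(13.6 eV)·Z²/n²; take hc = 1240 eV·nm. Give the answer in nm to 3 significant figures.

43.8 nm

The Paschen series terminates on n_f = 3; the third line has n_i = 3+3 = 6.
ΔE = 340.0 × (1/3² − 1/6²) = 28.33 eV.
λ = 1240 / 28.33 = 43.8 nm.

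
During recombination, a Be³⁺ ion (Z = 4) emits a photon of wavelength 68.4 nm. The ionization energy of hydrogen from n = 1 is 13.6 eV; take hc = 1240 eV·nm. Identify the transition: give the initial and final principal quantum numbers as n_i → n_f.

The photon energy is ΔE = hc/λ = 1240 / 68.4 = 18.13 eV.
With Z = 4, ΔE = 217.6 × (1/n_f² − 1/n_i²), so 1/n_f² − 1/n_i² = 0.08331.
Trying n_f = 3 gives 1/n_i² = 0.02780, i.e. n_i ≈ 6; this pair matches.

n_i = 6, n_f = 3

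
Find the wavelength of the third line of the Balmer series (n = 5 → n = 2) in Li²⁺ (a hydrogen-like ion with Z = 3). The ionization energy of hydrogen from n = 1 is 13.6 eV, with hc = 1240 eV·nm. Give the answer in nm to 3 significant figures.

The Balmer series terminates on n_f = 2; the third line has n_i = 2+3 = 5.
ΔE = 122.4 × (1/2² − 1/5²) = 25.70 eV.
λ = 1240 / 25.70 = 48.2 nm.

48.2 nm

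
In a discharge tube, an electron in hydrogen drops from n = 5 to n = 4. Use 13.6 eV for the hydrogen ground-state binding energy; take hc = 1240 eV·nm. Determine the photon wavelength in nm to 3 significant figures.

4050 nm

ΔE = 13.60 × (1/4² − 1/5²) = 13.60 × 0.02250 = 0.3060 eV.
λ = hc/ΔE = 1240 / 0.3060 = 4050 nm.
This line belongs to the Brackett series.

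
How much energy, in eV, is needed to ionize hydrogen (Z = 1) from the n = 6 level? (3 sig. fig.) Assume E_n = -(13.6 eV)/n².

E_6 = −13.60/36 = −0.378 eV, so ionization (to E = 0) requires 0.378 eV.

0.378 eV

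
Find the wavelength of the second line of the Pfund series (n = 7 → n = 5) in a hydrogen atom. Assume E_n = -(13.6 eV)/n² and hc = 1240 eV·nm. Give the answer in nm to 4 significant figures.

The Pfund series terminates on n_f = 5; the second line has n_i = 5+2 = 7.
ΔE = 13.60 × (1/5² − 1/7²) = 0.2664 eV.
λ = 1240 / 0.2664 = 4654 nm.

4654 nm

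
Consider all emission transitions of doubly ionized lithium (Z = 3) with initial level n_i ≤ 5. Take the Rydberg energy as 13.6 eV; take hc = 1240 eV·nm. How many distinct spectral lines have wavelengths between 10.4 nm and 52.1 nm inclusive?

Enumerate all n_i → n_f pairs with 1 ≤ n_f < n_i ≤ 5 and compute λ = 1240 / [13.6·9·(1/n_f² − 1/n_i²)].
Lines falling in [10.4, 52.1] nm: 5→1 (10.55 nm), 4→1 (10.81 nm), 3→1 (11.40 nm), 2→1 (13.51 nm), 5→2 (48.24 nm).

5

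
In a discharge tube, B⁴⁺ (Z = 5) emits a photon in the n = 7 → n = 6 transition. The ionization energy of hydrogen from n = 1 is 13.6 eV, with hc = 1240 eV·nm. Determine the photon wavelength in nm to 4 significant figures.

For Z = 5 the level energies scale as Z², so the effective Rydberg energy is 13.6 × 25 = 340.0 eV.
ΔE = 340.0 × (1/6² − 1/7²) = 340.0 × 0.007370 = 2.506 eV.
λ = hc/ΔE = 1240 / 2.506 = 494.9 nm.

494.9 nm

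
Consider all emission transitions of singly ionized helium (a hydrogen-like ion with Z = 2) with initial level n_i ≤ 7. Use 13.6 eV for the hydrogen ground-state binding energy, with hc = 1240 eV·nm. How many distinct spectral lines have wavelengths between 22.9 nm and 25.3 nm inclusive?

4

Enumerate all n_i → n_f pairs with 1 ≤ n_f < n_i ≤ 7 and compute λ = 1240 / [13.6·4·(1/n_f² − 1/n_i²)].
Lines falling in [22.9, 25.3] nm: 7→1 (23.27 nm), 6→1 (23.45 nm), 5→1 (23.74 nm), 4→1 (24.31 nm).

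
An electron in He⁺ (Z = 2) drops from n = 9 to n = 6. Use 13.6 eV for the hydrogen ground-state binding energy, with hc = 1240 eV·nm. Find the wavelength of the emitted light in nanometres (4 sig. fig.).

1477 nm

For Z = 2 the level energies scale as Z², so the effective Rydberg energy is 13.6 × 4 = 54.40 eV.
ΔE = 54.40 × (1/6² − 1/9²) = 54.40 × 0.01543 = 0.8395 eV.
λ = hc/ΔE = 1240 / 0.8395 = 1477 nm.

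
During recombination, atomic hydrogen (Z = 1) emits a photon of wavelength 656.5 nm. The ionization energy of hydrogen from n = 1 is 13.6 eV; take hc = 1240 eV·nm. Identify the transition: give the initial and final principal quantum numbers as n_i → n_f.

n_i = 3, n_f = 2

The photon energy is ΔE = hc/λ = 1240 / 656.5 = 1.889 eV.
With Z = 1, ΔE = 13.60 × (1/n_f² − 1/n_i²), so 1/n_f² − 1/n_i² = 0.1389.
Trying n_f = 2 gives 1/n_i² = 0.1111, i.e. n_i ≈ 3; this pair matches.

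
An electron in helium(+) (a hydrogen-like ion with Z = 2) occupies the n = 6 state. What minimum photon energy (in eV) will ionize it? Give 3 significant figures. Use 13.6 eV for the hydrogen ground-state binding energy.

1.51 eV

E_n = −13.6 Z²/n² = −54.40/n² eV for Z = 2.
E_6 = −54.40/36 = −1.51 eV, so ionization (to E = 0) requires 1.51 eV.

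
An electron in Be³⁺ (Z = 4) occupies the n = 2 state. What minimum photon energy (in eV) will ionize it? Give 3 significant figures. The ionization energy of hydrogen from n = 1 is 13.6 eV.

E_n = −13.6 Z²/n² = −217.6/n² eV for Z = 4.
E_2 = −217.6/4 = −54.4 eV, so ionization (to E = 0) requires 54.4 eV.

54.4 eV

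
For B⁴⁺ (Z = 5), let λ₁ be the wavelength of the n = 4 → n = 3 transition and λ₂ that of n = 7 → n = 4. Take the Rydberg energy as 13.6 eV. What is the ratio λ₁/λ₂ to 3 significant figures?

0.866

λ ∝ 1/ΔE ∝ 1/(1/n_f² − 1/n_i²), and the Z² and hc factors cancel in the ratio.
λ₁/λ₂ = (1/4² − 1/7²)/(1/3² − 1/4²) = 0.04209/0.04861 = 0.866.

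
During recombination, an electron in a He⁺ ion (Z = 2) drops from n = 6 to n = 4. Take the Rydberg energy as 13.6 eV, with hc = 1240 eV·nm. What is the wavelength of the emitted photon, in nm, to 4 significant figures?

For Z = 2 the level energies scale as Z², so the effective Rydberg energy is 13.6 × 4 = 54.40 eV.
ΔE = 54.40 × (1/4² − 1/6²) = 54.40 × 0.03472 = 1.889 eV.
λ = hc/ΔE = 1240 / 1.889 = 656.5 nm.

656.5 nm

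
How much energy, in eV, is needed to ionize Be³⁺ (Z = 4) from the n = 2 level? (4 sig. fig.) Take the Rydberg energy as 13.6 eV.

E_n = −13.6 Z²/n² = −217.6/n² eV for Z = 4.
E_2 = −217.6/4 = −54.40 eV, so ionization (to E = 0) requires 54.40 eV.

54.40 eV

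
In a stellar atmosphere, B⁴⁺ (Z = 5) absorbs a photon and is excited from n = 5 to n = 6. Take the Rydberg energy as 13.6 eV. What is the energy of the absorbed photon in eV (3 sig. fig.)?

The Bohr energies scale as Z², so for Z = 5: E_n = −340.0/n² eV.
E_6 = −340.0/36 = −9.444 eV and E_5 = −340.0/25 = −13.60 eV.
The photon energy is |E_6 − E_5| = 4.16 eV.

4.16 eV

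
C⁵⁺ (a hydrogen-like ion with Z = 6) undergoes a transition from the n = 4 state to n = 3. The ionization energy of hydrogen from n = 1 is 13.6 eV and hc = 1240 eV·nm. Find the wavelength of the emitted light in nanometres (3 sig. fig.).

52.1 nm

For Z = 6 the level energies scale as Z², so the effective Rydberg energy is 13.6 × 36 = 489.6 eV.
ΔE = 489.6 × (1/3² − 1/4²) = 489.6 × 0.04861 = 23.80 eV.
λ = hc/ΔE = 1240 / 23.80 = 52.1 nm.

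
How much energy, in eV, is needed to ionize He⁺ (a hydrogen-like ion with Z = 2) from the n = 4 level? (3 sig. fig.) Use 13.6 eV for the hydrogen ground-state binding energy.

E_n = −13.6 Z²/n² = −54.40/n² eV for Z = 2.
E_4 = −54.40/16 = −3.40 eV, so ionization (to E = 0) requires 3.40 eV.

3.40 eV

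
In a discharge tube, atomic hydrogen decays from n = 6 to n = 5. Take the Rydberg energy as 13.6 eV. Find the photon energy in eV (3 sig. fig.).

0.166 eV

E_6 = −13.60/36 = −0.3778 eV and E_5 = −13.60/25 = −0.5440 eV.
The photon energy is |E_6 − E_5| = 0.166 eV.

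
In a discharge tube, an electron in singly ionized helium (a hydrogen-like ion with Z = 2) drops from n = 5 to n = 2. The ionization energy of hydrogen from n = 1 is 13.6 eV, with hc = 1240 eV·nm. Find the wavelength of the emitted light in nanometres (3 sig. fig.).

109 nm

For Z = 2 the level energies scale as Z², so the effective Rydberg energy is 13.6 × 4 = 54.40 eV.
ΔE = 54.40 × (1/2² − 1/5²) = 54.40 × 0.2100 = 11.42 eV.
λ = hc/ΔE = 1240 / 11.42 = 109 nm.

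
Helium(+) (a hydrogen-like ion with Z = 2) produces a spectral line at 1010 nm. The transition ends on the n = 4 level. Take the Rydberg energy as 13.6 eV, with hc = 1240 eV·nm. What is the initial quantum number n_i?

n_i = 5

The photon energy is ΔE = hc/λ = 1240 / 1010 = 1.228 eV.
With Z = 2, ΔE = 54.40 × (1/n_f² − 1/n_i²), so 1/n_f² − 1/n_i² = 0.02257.
With n_f = 4: 1/n_i² = 1/16 − 0.02257 = 0.03993, so n_i ≈ 5.00.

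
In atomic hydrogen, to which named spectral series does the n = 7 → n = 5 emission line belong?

The series is set by the lower level: n_f = 5 is the Pfund series.

Pfund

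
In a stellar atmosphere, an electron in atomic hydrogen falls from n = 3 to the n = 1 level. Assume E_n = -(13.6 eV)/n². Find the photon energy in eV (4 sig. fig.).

E_3 = −13.60/9 = −1.511 eV and E_1 = −13.60/1 = −13.60 eV.
The photon energy is |E_3 − E_1| = 12.09 eV.

12.09 eV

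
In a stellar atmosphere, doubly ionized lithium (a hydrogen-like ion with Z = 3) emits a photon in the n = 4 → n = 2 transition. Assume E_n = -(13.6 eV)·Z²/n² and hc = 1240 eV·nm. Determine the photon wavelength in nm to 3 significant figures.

For Z = 3 the level energies scale as Z², so the effective Rydberg energy is 13.6 × 9 = 122.4 eV.
ΔE = 122.4 × (1/2² − 1/4²) = 122.4 × 0.1875 = 22.95 eV.
λ = hc/ΔE = 1240 / 22.95 = 54.0 nm.

54.0 nm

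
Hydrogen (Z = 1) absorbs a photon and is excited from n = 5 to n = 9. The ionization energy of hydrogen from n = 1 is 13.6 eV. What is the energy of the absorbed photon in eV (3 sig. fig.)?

E_9 = −13.60/81 = −0.1679 eV and E_5 = −13.60/25 = −0.5440 eV.
The photon energy is |E_9 − E_5| = 0.376 eV.

0.376 eV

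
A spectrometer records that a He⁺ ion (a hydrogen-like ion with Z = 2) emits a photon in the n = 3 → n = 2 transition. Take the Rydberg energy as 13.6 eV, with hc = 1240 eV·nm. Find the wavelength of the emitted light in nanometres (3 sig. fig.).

164 nm

For Z = 2 the level energies scale as Z², so the effective Rydberg energy is 13.6 × 4 = 54.40 eV.
ΔE = 54.40 × (1/2² − 1/3²) = 54.40 × 0.1389 = 7.556 eV.
λ = hc/ΔE = 1240 / 7.556 = 164 nm.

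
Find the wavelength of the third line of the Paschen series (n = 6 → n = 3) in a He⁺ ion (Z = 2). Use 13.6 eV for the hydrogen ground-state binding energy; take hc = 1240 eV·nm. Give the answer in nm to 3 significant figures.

274 nm

The Paschen series terminates on n_f = 3; the third line has n_i = 3+3 = 6.
ΔE = 54.40 × (1/3² − 1/6²) = 4.533 eV.
λ = 1240 / 4.533 = 274 nm.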